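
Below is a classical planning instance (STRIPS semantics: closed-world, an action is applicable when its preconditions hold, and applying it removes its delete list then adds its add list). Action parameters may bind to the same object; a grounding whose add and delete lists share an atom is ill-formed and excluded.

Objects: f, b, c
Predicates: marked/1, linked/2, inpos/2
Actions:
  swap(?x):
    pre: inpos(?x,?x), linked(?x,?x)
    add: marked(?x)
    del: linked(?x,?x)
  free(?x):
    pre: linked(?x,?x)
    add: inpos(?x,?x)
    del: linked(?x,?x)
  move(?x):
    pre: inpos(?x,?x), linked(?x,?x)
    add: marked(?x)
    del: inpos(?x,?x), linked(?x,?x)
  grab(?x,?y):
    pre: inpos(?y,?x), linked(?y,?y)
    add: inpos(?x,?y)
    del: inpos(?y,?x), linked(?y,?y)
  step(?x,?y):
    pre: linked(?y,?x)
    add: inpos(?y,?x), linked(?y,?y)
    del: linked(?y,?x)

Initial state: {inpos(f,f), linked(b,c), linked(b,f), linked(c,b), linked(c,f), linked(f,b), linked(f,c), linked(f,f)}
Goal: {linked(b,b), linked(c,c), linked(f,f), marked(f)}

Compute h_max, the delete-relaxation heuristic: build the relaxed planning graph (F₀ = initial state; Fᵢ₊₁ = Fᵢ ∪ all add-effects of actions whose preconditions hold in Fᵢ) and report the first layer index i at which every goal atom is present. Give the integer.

F0 = init (8 atoms)
F1 = F0 ∪ {inpos(b,c), inpos(b,f), inpos(c,b), inpos(c,f), inpos(f,b), inpos(f,c), linked(b,b), linked(c,c), marked(f)}  (17 atoms)
goal ⊆ F1  ⇒  h_max = 1

1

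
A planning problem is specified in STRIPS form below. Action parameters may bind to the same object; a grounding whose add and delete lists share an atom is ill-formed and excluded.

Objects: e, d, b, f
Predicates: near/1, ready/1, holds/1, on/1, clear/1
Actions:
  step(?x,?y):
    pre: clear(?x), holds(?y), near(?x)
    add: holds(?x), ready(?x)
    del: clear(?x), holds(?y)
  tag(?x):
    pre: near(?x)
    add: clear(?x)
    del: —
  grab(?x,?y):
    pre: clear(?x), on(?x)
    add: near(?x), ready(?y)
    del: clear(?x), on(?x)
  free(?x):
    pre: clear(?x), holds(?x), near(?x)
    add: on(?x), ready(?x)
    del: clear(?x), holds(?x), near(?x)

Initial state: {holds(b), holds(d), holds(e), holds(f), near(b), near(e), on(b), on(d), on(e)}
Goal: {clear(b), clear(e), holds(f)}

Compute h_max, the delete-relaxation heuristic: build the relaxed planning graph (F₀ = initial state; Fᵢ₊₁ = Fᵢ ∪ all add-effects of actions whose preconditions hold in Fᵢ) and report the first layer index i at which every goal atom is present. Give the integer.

1

F0 = init (9 atoms)
F1 = F0 ∪ {clear(b), clear(e)}  (11 atoms)
goal ⊆ F1  ⇒  h_max = 1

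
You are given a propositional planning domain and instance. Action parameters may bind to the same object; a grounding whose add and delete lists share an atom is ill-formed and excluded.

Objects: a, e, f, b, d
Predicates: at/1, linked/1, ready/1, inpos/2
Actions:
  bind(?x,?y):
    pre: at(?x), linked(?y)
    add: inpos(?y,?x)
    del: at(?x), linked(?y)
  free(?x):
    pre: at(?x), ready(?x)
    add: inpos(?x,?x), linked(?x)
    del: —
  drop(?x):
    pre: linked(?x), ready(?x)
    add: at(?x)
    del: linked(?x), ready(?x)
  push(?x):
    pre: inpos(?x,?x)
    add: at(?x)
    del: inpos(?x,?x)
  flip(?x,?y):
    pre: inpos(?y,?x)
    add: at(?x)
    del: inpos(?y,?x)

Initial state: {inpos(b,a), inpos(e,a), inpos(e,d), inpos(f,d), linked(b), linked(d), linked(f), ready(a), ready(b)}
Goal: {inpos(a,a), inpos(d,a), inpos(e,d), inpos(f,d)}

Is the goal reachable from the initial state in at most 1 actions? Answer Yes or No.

1. flip(a,e)  →  {at(a), inpos(b,a), inpos(e,d), inpos(f,d), linked(b), linked(d), linked(f), ready(a), ready(b)}
2. free(a)  →  {at(a), inpos(a,a), inpos(b,a), inpos(e,d), inpos(f,d), linked(a), linked(b), linked(d), linked(f), ready(a), ready(b)}
3. bind(a,d)  →  {inpos(a,a), inpos(b,a), inpos(d,a), inpos(e,d), inpos(f,d), linked(a), linked(b), linked(f), ready(a), ready(b)}
optimal plan length = 3; 3 > 1

No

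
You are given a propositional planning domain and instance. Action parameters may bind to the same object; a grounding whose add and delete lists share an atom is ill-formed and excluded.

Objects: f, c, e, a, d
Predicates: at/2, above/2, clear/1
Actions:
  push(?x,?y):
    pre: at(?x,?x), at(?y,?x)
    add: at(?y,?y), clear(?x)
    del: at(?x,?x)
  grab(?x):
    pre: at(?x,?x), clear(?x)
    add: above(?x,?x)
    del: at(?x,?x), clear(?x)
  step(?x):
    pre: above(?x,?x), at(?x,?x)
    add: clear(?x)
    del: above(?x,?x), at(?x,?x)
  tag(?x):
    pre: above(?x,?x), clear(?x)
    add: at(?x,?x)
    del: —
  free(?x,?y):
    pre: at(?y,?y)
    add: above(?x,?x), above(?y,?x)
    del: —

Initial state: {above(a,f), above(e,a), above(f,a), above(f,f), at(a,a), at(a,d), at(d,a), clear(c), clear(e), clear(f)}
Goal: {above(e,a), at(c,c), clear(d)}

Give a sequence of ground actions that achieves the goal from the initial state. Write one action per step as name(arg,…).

push(a,d); push(d,a); free(c,a); tag(c)

1. push(a,d)  →  {above(a,f), above(e,a), above(f,a), above(f,f), at(a,d), at(d,a), at(d,d), clear(a), clear(c), clear(e), clear(f)}
2. push(d,a)  →  {above(a,f), above(e,a), above(f,a), above(f,f), at(a,a), at(a,d), at(d,a), clear(a), clear(c), clear(d), clear(e), clear(f)}
3. free(c,a)  →  {above(a,c), above(a,f), above(c,c), above(e,a), above(f,a), above(f,f), at(a,a), at(a,d), at(d,a), clear(a), clear(c), clear(d), clear(e), clear(f)}
4. tag(c)  →  {above(a,c), above(a,f), above(c,c), above(e,a), above(f,a), above(f,f), at(a,a), at(a,d), at(c,c), at(d,a), clear(a), clear(c), clear(d), clear(e), clear(f)}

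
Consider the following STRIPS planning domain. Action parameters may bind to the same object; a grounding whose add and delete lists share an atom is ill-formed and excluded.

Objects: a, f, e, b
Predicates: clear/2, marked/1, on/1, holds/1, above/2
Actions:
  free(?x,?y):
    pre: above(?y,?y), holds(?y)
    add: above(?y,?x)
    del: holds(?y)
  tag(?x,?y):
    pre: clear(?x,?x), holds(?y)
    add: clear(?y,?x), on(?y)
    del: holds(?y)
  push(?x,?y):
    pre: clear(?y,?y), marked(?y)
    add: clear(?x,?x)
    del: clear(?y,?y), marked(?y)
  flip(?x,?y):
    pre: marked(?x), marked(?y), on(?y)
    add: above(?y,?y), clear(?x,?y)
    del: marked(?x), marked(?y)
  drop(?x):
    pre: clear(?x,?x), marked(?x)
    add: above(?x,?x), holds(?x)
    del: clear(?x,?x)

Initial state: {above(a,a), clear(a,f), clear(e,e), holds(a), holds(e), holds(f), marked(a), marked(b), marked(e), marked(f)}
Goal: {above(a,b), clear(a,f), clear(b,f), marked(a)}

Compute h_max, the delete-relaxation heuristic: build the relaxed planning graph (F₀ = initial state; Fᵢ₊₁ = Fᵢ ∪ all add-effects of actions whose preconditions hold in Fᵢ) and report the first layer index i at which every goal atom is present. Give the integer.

F0 = init (10 atoms)
F1 = F0 ∪ {above(a,b), above(a,e), above(a,f), above(e,e), clear(a,a), clear(a,e), clear(b,b), clear(f,e), clear(f,f), on(a), on(e), on(f)}  (22 atoms)
F2 = F1 ∪ {above(b,b), above(e,a), above(e,b), above(e,f), above(f,f), clear(a,b), clear(b,a), clear(b,e), clear(b,f), clear(e,a), clear(e,b), clear(e,f), clear(f,a), clear(f,b), holds(b)}  (37 atoms)
goal ⊆ F2  ⇒  h_max = 2

2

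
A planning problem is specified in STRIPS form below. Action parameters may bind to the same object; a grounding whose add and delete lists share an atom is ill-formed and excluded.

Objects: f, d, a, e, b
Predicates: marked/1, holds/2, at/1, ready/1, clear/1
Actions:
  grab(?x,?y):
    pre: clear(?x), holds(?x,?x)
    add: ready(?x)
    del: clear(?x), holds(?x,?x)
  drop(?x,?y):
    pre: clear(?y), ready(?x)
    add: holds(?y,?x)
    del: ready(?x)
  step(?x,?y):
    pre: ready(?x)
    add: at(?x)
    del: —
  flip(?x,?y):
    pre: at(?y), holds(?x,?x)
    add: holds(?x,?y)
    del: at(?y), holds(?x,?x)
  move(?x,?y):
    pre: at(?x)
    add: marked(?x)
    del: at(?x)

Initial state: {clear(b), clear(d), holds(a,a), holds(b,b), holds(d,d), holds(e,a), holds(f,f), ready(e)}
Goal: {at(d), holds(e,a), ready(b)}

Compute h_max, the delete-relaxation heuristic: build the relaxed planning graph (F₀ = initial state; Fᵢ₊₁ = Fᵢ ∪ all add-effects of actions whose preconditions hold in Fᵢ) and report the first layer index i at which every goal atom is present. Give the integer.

2

F0 = init (8 atoms)
F1 = F0 ∪ {at(e), holds(b,e), holds(d,e), ready(b), ready(d)}  (13 atoms)
F2 = F1 ∪ {at(b), at(d), holds(a,e), holds(b,d), holds(d,b), holds(f,e), marked(e)}  (20 atoms)
goal ⊆ F2  ⇒  h_max = 2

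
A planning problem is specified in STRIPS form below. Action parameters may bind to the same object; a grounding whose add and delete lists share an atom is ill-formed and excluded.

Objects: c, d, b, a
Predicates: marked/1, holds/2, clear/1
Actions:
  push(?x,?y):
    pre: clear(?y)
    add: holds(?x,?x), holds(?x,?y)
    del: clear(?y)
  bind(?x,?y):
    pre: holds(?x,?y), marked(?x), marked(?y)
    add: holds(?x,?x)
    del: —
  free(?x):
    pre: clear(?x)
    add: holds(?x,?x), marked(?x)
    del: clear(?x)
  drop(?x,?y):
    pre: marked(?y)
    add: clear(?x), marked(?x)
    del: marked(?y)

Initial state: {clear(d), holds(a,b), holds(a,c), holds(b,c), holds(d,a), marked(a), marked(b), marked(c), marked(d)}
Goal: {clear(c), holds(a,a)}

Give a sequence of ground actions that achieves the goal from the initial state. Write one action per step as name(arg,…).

1. push(a,d)  →  {holds(a,a), holds(a,b), holds(a,c), holds(a,d), holds(b,c), holds(d,a), marked(a), marked(b), marked(c), marked(d)}
2. drop(c,d)  →  {clear(c), holds(a,a), holds(a,b), holds(a,c), holds(a,d), holds(b,c), holds(d,a), marked(a), marked(b), marked(c)}

push(a,d); drop(c,d)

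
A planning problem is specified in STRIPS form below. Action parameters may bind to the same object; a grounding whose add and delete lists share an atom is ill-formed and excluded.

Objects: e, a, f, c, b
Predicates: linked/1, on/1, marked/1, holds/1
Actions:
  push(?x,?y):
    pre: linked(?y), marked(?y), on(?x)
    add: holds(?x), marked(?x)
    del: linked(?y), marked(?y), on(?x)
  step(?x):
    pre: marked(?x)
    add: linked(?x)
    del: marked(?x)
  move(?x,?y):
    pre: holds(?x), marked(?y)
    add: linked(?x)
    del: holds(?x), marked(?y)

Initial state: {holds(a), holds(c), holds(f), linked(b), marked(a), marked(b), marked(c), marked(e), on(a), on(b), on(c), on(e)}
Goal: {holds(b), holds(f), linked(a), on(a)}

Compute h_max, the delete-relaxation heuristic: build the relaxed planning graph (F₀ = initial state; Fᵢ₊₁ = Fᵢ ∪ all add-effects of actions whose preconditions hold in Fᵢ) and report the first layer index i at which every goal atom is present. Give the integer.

F0 = init (12 atoms)
F1 = F0 ∪ {holds(e), linked(a), linked(c), linked(e), linked(f)}  (17 atoms)
F2 = F1 ∪ {holds(b)}  (18 atoms)
goal ⊆ F2  ⇒  h_max = 2

2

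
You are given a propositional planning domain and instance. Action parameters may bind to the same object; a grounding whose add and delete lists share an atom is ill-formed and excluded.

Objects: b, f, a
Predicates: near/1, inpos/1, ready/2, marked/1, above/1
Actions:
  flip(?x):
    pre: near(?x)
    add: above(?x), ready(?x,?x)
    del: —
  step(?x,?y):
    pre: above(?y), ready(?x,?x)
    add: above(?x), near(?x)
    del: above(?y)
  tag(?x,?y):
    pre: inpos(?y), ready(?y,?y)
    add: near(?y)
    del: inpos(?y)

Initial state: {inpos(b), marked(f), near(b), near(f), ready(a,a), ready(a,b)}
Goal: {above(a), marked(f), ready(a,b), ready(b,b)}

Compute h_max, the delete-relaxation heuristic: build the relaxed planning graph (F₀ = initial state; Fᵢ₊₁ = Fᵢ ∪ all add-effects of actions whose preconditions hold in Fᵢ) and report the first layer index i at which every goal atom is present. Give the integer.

2

F0 = init (6 atoms)
F1 = F0 ∪ {above(b), above(f), ready(b,b), ready(f,f)}  (10 atoms)
F2 = F1 ∪ {above(a), near(a)}  (12 atoms)
goal ⊆ F2  ⇒  h_max = 2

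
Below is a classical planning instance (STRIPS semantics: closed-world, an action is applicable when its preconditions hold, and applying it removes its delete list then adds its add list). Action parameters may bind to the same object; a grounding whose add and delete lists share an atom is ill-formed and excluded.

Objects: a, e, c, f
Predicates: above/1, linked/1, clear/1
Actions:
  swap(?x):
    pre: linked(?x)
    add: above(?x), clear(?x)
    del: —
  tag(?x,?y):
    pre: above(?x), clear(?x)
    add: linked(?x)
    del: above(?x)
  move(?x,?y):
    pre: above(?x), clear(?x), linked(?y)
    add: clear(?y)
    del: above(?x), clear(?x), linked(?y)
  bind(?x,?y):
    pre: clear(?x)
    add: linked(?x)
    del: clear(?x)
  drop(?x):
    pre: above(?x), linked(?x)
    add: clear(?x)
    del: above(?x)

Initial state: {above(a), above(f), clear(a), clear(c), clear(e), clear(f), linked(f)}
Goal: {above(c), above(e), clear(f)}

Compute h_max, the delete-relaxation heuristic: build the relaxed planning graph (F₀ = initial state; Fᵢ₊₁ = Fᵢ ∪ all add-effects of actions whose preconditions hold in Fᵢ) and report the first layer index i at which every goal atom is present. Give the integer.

2

F0 = init (7 atoms)
F1 = F0 ∪ {linked(a), linked(c), linked(e)}  (10 atoms)
F2 = F1 ∪ {above(c), above(e)}  (12 atoms)
goal ⊆ F2  ⇒  h_max = 2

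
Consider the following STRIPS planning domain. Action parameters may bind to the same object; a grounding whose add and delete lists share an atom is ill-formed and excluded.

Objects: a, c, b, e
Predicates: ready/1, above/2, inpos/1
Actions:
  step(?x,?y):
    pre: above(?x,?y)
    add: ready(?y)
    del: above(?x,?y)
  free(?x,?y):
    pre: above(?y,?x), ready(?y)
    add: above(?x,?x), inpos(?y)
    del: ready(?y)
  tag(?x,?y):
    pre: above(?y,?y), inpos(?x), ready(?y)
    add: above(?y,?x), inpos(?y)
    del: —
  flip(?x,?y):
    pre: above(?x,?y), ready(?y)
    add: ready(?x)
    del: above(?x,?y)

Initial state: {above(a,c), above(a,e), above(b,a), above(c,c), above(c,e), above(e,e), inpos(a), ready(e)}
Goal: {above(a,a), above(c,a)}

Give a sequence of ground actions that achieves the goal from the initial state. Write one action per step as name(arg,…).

step(a,c); tag(a,c); free(a,c)

1. step(a,c)  →  {above(a,e), above(b,a), above(c,c), above(c,e), above(e,e), inpos(a), ready(c), ready(e)}
2. tag(a,c)  →  {above(a,e), above(b,a), above(c,a), above(c,c), above(c,e), above(e,e), inpos(a), inpos(c), ready(c), ready(e)}
3. free(a,c)  →  {above(a,a), above(a,e), above(b,a), above(c,a), above(c,c), above(c,e), above(e,e), inpos(a), inpos(c), ready(e)}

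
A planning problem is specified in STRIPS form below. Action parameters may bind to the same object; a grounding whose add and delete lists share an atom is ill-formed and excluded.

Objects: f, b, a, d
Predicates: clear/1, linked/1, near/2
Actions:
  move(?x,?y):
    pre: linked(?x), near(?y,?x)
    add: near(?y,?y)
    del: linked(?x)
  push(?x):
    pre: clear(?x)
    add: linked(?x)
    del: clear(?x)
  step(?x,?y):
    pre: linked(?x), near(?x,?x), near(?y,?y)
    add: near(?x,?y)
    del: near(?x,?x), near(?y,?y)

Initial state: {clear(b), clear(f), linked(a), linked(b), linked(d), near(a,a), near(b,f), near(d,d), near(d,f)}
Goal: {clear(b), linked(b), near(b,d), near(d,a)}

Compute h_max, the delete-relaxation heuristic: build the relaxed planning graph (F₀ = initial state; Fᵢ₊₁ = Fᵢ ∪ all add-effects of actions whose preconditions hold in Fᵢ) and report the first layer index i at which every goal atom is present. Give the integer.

F0 = init (9 atoms)
F1 = F0 ∪ {linked(f), near(a,d), near(d,a)}  (12 atoms)
F2 = F1 ∪ {near(b,b)}  (13 atoms)
F3 = F2 ∪ {near(a,b), near(b,a), near(b,d), near(d,b)}  (17 atoms)
goal ⊆ F3  ⇒  h_max = 3

3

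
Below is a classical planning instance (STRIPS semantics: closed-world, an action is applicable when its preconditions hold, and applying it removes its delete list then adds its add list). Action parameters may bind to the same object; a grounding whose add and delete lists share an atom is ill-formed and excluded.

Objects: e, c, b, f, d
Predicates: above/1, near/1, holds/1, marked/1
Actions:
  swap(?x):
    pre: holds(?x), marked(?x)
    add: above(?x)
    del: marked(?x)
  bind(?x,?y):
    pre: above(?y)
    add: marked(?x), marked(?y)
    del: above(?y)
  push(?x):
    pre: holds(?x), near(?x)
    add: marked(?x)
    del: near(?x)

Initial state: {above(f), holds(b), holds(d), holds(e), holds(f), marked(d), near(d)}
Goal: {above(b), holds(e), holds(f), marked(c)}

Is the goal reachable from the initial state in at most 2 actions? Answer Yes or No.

1. swap(d)  →  {above(d), above(f), holds(b), holds(d), holds(e), holds(f), near(d)}
2. bind(c,f)  →  {above(d), holds(b), holds(d), holds(e), holds(f), marked(c), marked(f), near(d)}
3. bind(b,d)  →  {holds(b), holds(d), holds(e), holds(f), marked(b), marked(c), marked(d), marked(f), near(d)}
4. swap(b)  →  {above(b), holds(b), holds(d), holds(e), holds(f), marked(c), marked(d), marked(f), near(d)}
optimal plan length = 4; 4 > 2

No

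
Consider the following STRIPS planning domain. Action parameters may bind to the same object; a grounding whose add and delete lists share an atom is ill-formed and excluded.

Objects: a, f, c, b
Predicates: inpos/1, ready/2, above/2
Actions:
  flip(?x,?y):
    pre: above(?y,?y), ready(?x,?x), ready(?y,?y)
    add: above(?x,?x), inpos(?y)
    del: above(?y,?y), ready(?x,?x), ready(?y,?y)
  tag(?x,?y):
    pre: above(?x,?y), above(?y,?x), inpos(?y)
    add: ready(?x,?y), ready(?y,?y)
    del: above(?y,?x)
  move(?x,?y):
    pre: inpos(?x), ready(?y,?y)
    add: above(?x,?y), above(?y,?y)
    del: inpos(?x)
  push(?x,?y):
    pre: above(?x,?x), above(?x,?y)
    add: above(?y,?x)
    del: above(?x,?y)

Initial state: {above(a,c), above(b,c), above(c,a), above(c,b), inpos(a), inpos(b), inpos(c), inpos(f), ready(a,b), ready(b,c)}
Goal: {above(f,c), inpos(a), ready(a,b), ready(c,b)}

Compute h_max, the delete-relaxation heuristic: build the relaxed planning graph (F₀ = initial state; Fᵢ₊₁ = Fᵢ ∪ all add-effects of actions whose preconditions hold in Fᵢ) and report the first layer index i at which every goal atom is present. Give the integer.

2

F0 = init (10 atoms)
F1 = F0 ∪ {ready(a,a), ready(a,c), ready(b,b), ready(c,a), ready(c,b), ready(c,c)}  (16 atoms)
F2 = F1 ∪ {above(a,a), above(a,b), above(b,a), above(b,b), above(c,c), above(f,a), above(f,b), above(f,c)}  (24 atoms)
goal ⊆ F2  ⇒  h_max = 2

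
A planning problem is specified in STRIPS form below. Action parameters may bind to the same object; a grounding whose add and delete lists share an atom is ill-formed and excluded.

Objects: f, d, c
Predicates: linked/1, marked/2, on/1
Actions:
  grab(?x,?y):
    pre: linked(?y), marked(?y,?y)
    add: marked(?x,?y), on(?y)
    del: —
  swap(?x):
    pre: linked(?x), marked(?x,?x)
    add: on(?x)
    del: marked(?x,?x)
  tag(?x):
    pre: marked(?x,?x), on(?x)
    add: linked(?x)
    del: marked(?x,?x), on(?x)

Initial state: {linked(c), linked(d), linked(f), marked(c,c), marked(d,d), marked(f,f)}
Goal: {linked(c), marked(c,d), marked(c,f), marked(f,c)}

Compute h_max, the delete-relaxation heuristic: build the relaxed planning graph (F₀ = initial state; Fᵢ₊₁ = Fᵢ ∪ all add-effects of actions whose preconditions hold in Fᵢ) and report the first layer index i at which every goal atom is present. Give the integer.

1

F0 = init (6 atoms)
F1 = F0 ∪ {marked(c,d), marked(c,f), marked(d,c), marked(d,f), marked(f,c), marked(f,d), on(c), on(d), on(f)}  (15 atoms)
goal ⊆ F1  ⇒  h_max = 1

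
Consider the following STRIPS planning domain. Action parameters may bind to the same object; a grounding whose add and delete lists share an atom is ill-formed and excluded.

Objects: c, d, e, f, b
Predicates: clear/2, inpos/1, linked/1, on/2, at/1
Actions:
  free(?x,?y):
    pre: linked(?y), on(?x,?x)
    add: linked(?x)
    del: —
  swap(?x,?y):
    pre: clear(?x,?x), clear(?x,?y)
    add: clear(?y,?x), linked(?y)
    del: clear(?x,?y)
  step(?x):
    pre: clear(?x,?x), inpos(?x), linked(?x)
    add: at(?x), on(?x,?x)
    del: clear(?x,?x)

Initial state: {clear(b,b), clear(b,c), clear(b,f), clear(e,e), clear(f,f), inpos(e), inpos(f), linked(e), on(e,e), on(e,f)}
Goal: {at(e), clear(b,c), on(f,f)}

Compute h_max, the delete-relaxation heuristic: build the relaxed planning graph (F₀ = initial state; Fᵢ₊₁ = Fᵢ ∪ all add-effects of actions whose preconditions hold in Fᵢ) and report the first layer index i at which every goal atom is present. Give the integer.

F0 = init (10 atoms)
F1 = F0 ∪ {at(e), clear(c,b), clear(f,b), linked(c), linked(f)}  (15 atoms)
F2 = F1 ∪ {at(f), linked(b), on(f,f)}  (18 atoms)
goal ⊆ F2  ⇒  h_max = 2

2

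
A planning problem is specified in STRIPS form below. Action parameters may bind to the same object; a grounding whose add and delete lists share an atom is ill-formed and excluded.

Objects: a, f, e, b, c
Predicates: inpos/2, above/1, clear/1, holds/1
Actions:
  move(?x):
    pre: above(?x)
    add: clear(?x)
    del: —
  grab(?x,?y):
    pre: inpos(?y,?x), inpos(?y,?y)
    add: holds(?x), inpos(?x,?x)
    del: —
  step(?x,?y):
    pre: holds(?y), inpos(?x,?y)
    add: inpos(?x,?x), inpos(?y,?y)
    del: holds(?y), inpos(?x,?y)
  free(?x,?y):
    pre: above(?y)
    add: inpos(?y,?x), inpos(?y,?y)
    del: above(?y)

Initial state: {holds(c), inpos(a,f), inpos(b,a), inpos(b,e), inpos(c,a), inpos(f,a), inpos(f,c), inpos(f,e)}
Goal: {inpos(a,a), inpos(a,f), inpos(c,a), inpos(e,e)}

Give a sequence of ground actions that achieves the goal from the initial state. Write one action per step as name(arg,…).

1. step(f,c)  →  {inpos(a,f), inpos(b,a), inpos(b,e), inpos(c,a), inpos(c,c), inpos(f,a), inpos(f,e), inpos(f,f)}
2. grab(a,f)  →  {holds(a), inpos(a,a), inpos(a,f), inpos(b,a), inpos(b,e), inpos(c,a), inpos(c,c), inpos(f,a), inpos(f,e), inpos(f,f)}
3. grab(e,f)  →  {holds(a), holds(e), inpos(a,a), inpos(a,f), inpos(b,a), inpos(b,e), inpos(c,a), inpos(c,c), inpos(e,e), inpos(f,a), inpos(f,e), inpos(f,f)}

step(f,c); grab(a,f); grab(e,f)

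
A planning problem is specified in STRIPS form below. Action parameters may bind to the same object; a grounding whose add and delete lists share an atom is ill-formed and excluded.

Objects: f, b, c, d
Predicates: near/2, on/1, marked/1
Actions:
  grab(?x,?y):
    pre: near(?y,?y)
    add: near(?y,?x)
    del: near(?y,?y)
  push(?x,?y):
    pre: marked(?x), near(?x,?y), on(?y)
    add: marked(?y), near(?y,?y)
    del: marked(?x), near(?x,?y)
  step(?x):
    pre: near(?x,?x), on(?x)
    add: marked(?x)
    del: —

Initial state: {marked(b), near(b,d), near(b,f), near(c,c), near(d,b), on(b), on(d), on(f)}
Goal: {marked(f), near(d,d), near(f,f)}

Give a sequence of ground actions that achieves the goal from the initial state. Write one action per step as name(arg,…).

1. push(b,d)  →  {marked(d), near(b,f), near(c,c), near(d,b), near(d,d), on(b), on(d), on(f)}
2. push(d,b)  →  {marked(b), near(b,b), near(b,f), near(c,c), near(d,d), on(b), on(d), on(f)}
3. push(b,f)  →  {marked(f), near(b,b), near(c,c), near(d,d), near(f,f), on(b), on(d), on(f)}

push(b,d); push(d,b); push(b,f)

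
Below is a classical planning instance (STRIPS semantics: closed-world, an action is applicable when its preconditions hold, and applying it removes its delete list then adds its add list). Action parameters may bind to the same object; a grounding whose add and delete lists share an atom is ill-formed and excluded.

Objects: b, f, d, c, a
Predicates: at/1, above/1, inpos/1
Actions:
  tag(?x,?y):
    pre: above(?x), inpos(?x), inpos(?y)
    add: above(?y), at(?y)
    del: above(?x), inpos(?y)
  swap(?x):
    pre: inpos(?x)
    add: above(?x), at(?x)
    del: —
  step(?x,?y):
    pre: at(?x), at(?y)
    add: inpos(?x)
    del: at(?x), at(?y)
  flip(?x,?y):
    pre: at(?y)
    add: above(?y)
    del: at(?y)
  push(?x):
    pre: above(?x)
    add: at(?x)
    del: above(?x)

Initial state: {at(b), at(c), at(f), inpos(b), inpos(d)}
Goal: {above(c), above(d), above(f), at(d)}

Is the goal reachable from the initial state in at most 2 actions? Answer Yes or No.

1. swap(d)  →  {above(d), at(b), at(c), at(d), at(f), inpos(b), inpos(d)}
2. flip(b,f)  →  {above(d), above(f), at(b), at(c), at(d), inpos(b), inpos(d)}
3. flip(b,c)  →  {above(c), above(d), above(f), at(b), at(d), inpos(b), inpos(d)}
optimal plan length = 3; 3 > 2

No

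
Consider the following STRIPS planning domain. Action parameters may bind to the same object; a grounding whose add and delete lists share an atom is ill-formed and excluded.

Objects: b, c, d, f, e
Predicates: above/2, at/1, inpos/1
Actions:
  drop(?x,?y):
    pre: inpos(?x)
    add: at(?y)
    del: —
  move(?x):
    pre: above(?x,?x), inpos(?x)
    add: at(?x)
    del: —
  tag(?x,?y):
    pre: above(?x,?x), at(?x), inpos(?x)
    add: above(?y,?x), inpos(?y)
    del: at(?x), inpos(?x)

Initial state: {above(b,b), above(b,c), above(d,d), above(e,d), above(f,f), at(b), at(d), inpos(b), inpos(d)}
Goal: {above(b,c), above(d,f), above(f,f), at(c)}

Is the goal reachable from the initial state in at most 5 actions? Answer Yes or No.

Yes

1. drop(b,c)  →  {above(b,b), above(b,c), above(d,d), above(e,d), above(f,f), at(b), at(c), at(d), inpos(b), inpos(d)}
2. drop(b,f)  →  {above(b,b), above(b,c), above(d,d), above(e,d), above(f,f), at(b), at(c), at(d), at(f), inpos(b), inpos(d)}
3. tag(b,f)  →  {above(b,b), above(b,c), above(d,d), above(e,d), above(f,b), above(f,f), at(c), at(d), at(f), inpos(d), inpos(f)}
4. tag(f,d)  →  {above(b,b), above(b,c), above(d,d), above(d,f), above(e,d), above(f,b), above(f,f), at(c), at(d), inpos(d)}
optimal plan length = 4; 4 ≤ 5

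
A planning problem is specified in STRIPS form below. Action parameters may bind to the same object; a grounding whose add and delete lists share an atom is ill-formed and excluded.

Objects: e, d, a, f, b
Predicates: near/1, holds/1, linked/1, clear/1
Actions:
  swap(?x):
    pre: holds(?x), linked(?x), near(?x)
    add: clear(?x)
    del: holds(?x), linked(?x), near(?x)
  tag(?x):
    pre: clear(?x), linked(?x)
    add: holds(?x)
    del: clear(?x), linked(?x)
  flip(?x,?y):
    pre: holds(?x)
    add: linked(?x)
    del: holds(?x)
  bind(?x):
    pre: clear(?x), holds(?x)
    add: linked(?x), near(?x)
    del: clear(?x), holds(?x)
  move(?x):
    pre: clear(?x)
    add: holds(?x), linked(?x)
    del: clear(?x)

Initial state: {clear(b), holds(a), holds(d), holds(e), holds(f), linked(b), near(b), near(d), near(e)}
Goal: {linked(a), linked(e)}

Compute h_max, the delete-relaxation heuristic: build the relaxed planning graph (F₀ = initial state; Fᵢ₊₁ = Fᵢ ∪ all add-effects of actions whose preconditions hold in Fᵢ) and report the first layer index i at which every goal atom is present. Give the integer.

1

F0 = init (9 atoms)
F1 = F0 ∪ {holds(b), linked(a), linked(d), linked(e), linked(f)}  (14 atoms)
goal ⊆ F1  ⇒  h_max = 1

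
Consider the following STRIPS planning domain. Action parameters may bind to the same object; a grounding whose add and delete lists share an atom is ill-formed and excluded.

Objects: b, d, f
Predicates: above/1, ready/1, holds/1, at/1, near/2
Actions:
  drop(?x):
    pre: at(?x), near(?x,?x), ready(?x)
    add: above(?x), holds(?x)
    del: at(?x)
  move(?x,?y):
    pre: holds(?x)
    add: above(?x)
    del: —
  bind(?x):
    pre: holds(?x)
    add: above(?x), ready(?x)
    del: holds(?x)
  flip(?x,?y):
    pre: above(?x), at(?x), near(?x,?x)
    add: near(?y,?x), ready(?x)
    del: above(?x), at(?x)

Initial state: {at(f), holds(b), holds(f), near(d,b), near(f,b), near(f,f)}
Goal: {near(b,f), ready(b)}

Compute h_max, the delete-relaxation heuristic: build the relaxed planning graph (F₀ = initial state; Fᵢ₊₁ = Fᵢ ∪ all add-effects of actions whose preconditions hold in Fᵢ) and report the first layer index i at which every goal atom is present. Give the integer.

F0 = init (6 atoms)
F1 = F0 ∪ {above(b), above(f), ready(b), ready(f)}  (10 atoms)
F2 = F1 ∪ {near(b,f), near(d,f)}  (12 atoms)
goal ⊆ F2  ⇒  h_max = 2

2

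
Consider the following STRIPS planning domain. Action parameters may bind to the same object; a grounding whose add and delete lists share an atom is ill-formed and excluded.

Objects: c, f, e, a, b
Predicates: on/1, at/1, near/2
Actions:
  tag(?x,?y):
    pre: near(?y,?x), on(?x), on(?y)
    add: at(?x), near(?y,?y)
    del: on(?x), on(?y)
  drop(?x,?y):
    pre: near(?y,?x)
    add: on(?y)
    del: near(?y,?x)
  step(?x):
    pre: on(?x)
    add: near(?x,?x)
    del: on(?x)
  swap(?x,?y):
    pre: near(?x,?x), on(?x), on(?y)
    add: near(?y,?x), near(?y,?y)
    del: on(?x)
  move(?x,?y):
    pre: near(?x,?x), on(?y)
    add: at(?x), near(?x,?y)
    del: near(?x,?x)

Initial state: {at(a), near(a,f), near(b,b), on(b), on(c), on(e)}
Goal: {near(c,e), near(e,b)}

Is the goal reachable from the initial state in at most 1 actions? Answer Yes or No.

No

1. swap(b,e)  →  {at(a), near(a,f), near(b,b), near(e,b), near(e,e), on(c), on(e)}
2. swap(e,c)  →  {at(a), near(a,f), near(b,b), near(c,c), near(c,e), near(e,b), near(e,e), on(c)}
optimal plan length = 2; 2 > 1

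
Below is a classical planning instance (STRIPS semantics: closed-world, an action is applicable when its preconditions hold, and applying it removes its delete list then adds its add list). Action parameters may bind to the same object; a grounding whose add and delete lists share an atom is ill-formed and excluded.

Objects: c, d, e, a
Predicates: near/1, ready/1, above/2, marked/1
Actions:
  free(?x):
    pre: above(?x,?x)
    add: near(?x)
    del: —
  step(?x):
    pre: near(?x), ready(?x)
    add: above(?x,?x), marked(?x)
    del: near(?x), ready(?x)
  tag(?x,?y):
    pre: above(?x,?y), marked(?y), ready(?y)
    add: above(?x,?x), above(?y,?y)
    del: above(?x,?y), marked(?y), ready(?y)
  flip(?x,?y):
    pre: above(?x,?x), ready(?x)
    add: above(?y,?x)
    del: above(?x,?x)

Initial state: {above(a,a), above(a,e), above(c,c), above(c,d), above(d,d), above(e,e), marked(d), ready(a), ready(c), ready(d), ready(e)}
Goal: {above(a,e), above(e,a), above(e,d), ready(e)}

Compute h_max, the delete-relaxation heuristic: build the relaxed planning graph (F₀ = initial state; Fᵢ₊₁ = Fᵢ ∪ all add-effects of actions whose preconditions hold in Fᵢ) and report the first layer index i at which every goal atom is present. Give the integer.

F0 = init (11 atoms)
F1 = F0 ∪ {above(a,c), above(a,d), above(c,a), above(c,e), above(d,a), above(d,c), above(d,e), above(e,a), above(e,c), above(e,d), near(a), near(c), near(d), near(e)}  (25 atoms)
goal ⊆ F1  ⇒  h_max = 1

1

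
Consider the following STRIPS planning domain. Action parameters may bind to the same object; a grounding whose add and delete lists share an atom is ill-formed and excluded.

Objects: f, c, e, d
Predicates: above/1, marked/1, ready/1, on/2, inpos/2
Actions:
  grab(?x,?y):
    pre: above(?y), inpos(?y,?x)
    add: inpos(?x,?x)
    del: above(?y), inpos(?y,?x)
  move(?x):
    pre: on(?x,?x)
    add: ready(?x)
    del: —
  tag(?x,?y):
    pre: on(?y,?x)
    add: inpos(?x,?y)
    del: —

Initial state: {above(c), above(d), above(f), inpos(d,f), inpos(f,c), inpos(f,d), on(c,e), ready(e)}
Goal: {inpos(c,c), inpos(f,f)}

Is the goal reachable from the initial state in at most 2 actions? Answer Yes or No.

Yes

1. grab(f,d)  →  {above(c), above(f), inpos(f,c), inpos(f,d), inpos(f,f), on(c,e), ready(e)}
2. grab(c,f)  →  {above(c), inpos(c,c), inpos(f,d), inpos(f,f), on(c,e), ready(e)}
optimal plan length = 2; 2 ≤ 2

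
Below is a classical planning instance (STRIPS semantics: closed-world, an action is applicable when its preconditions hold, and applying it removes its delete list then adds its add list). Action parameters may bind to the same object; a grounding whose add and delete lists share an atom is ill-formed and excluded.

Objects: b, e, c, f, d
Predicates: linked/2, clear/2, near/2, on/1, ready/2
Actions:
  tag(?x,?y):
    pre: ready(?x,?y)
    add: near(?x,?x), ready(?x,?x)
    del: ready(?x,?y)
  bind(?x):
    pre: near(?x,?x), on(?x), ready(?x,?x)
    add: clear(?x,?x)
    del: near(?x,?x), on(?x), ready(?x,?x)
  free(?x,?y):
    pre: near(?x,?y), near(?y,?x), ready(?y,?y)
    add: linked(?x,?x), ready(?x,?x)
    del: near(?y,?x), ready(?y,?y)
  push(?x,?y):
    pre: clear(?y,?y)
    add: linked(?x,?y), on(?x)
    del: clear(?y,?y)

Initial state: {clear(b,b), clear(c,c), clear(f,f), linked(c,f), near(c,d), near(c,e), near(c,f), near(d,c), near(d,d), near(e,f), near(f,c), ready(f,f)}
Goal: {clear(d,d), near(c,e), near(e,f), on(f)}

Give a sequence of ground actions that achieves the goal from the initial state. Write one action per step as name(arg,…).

1. free(c,f)  →  {clear(b,b), clear(c,c), clear(f,f), linked(c,c), linked(c,f), near(c,d), near(c,e), near(c,f), near(d,c), near(d,d), near(e,f), ready(c,c)}
2. free(d,c)  →  {clear(b,b), clear(c,c), clear(f,f), linked(c,c), linked(c,f), linked(d,d), near(c,e), near(c,f), near(d,c), near(d,d), near(e,f), ready(d,d)}
3. push(f,b)  →  {clear(c,c), clear(f,f), linked(c,c), linked(c,f), linked(d,d), linked(f,b), near(c,e), near(c,f), near(d,c), near(d,d), near(e,f), on(f), ready(d,d)}
4. push(d,c)  →  {clear(f,f), linked(c,c), linked(c,f), linked(d,c), linked(d,d), linked(f,b), near(c,e), near(c,f), near(d,c), near(d,d), near(e,f), on(d), on(f), ready(d,d)}
5. bind(d)  →  {clear(d,d), clear(f,f), linked(c,c), linked(c,f), linked(d,c), linked(d,d), linked(f,b), near(c,e), near(c,f), near(d,c), near(e,f), on(f)}

free(c,f); free(d,c); push(f,b); push(d,c); bind(d)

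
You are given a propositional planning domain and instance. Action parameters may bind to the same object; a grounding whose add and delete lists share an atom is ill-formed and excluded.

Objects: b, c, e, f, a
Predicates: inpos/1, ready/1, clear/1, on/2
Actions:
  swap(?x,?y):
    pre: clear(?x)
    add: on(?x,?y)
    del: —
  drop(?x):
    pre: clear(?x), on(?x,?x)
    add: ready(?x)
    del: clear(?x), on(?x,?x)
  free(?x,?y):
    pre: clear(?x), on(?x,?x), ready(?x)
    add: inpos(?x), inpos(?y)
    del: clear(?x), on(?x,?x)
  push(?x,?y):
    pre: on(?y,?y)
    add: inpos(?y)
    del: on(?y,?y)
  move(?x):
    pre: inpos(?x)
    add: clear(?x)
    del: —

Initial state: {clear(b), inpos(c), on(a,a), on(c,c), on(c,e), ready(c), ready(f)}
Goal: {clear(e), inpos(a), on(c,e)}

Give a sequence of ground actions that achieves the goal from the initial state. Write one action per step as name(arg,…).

push(b,a); move(c); free(c,e); move(e)

1. push(b,a)  →  {clear(b), inpos(a), inpos(c), on(c,c), on(c,e), ready(c), ready(f)}
2. move(c)  →  {clear(b), clear(c), inpos(a), inpos(c), on(c,c), on(c,e), ready(c), ready(f)}
3. free(c,e)  →  {clear(b), inpos(a), inpos(c), inpos(e), on(c,e), ready(c), ready(f)}
4. move(e)  →  {clear(b), clear(e), inpos(a), inpos(c), inpos(e), on(c,e), ready(c), ready(f)}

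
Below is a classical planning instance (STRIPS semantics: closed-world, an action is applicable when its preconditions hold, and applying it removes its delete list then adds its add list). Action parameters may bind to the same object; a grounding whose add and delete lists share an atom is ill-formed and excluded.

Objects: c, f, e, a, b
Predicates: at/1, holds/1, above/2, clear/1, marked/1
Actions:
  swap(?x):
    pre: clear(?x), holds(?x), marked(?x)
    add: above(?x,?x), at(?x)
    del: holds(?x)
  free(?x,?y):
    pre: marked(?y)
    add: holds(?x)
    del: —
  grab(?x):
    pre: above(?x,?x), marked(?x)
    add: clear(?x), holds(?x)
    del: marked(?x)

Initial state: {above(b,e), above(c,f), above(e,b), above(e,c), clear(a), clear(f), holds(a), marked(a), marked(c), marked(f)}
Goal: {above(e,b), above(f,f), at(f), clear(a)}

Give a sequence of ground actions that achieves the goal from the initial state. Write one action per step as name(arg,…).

1. free(f,c)  →  {above(b,e), above(c,f), above(e,b), above(e,c), clear(a), clear(f), holds(a), holds(f), marked(a), marked(c), marked(f)}
2. swap(f)  →  {above(b,e), above(c,f), above(e,b), above(e,c), above(f,f), at(f), clear(a), clear(f), holds(a), marked(a), marked(c), marked(f)}

free(f,c); swap(f)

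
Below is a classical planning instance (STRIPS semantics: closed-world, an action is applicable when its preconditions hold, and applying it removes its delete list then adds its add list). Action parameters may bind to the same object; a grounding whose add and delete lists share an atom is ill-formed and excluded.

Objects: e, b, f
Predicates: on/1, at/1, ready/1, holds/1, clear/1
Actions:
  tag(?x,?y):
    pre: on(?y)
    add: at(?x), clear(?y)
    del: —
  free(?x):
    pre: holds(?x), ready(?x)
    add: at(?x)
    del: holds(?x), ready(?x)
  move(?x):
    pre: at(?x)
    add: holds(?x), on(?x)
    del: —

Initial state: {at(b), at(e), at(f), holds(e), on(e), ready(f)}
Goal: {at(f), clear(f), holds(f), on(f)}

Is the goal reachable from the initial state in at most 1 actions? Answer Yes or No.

No

1. move(f)  →  {at(b), at(e), at(f), holds(e), holds(f), on(e), on(f), ready(f)}
2. tag(e,f)  →  {at(b), at(e), at(f), clear(f), holds(e), holds(f), on(e), on(f), ready(f)}
optimal plan length = 2; 2 > 1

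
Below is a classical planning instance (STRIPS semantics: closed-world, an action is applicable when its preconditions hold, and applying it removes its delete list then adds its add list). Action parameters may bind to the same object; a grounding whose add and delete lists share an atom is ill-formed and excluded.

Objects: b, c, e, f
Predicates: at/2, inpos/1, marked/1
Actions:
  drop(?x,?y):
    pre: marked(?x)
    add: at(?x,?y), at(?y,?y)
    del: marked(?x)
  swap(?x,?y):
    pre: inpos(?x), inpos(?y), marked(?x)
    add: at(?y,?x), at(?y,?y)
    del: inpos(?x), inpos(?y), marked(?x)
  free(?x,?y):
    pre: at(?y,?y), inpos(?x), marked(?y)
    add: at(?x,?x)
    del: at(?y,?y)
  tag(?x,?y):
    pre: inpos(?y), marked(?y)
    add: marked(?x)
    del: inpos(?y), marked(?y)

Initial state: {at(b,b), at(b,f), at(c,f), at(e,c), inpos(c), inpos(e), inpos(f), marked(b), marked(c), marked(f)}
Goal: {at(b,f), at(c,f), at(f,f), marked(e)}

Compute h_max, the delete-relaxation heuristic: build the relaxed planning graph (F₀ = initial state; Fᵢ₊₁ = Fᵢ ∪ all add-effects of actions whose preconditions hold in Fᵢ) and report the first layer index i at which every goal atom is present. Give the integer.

1

F0 = init (10 atoms)
F1 = F0 ∪ {at(b,c), at(b,e), at(c,b), at(c,c), at(c,e), at(e,e), at(e,f), at(f,b), at(f,c), at(f,e), at(f,f), marked(e)}  (22 atoms)
goal ⊆ F1  ⇒  h_max = 1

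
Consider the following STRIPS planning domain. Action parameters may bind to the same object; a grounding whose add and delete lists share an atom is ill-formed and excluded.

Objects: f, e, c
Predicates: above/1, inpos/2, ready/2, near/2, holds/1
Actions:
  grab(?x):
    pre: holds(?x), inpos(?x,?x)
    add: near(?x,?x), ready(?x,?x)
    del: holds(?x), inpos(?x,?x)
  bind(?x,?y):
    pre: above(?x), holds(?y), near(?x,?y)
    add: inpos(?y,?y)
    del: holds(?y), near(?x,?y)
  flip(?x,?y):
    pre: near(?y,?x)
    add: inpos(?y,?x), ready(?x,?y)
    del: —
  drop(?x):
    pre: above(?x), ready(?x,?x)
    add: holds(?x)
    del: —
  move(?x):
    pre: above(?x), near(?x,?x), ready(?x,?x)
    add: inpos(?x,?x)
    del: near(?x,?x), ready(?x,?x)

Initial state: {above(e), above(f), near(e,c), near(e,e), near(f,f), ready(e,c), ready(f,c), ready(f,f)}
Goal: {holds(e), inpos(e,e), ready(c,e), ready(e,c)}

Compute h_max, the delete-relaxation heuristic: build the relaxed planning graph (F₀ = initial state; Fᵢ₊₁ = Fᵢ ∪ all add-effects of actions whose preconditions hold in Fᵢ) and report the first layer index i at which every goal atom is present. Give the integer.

F0 = init (8 atoms)
F1 = F0 ∪ {holds(f), inpos(e,c), inpos(e,e), inpos(f,f), ready(c,e), ready(e,e)}  (14 atoms)
F2 = F1 ∪ {holds(e)}  (15 atoms)
goal ⊆ F2  ⇒  h_max = 2

2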